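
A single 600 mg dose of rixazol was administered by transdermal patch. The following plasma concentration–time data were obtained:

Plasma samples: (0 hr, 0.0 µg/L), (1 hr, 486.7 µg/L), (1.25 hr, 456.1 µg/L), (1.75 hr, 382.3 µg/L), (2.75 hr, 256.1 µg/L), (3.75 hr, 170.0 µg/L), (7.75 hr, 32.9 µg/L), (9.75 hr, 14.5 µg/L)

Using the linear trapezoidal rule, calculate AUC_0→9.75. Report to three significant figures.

Trapezoidal AUC_0→9.75:
  [0→1]: (0.0+486.7)/2 × 1 = 243.35
  [1→1.25]: (486.7+456.1)/2 × 0.25 = 117.85
  [1.25→1.75]: (456.1+382.3)/2 × 0.5 = 209.6
  [1.75→2.75]: (382.3+256.1)/2 × 1 = 319.2
  [2.75→3.75]: (256.1+170.0)/2 × 1 = 213.05
  [3.75→7.75]: (170.0+32.9)/2 × 4 = 405.8
  [7.75→9.75]: (32.9+14.5)/2 × 2 = 47.4
  Sum = 1556.25 µg/L·hr

AUC = 1560 µg/L·hr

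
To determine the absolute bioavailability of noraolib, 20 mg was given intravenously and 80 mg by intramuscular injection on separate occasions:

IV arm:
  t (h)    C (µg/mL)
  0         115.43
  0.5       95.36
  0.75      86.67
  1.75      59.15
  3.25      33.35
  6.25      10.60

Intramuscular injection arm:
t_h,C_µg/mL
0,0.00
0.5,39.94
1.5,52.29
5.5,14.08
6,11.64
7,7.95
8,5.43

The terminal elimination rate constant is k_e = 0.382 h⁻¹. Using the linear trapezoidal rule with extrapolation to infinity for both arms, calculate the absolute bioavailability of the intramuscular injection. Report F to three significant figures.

Trapezoidal AUC_0→6.25 (IV):
  [0→0.5]: (115.43+95.36)/2 × 0.5 = 52.6975
  [0.5→0.75]: (95.36+86.67)/2 × 0.25 = 22.75375
  [0.75→1.75]: (86.67+59.15)/2 × 1 = 72.91
  [1.75→3.25]: (59.15+33.35)/2 × 1.5 = 69.375
  [3.25→6.25]: (33.35+10.60)/2 × 3 = 65.925
  Sum = 283.66125 µg/mL·h
IV tail: 10.60/0.382 = 27.749; AUC_iv,0→∞ = 283.66125 + 27.749 = 311.41025 µg/mL·h
Trapezoidal AUC_0→8 (intramuscular injection):
  [0→0.5]: (0.00+39.94)/2 × 0.5 = 9.985
  [0.5→1.5]: (39.94+52.29)/2 × 1 = 46.115
  [1.5→5.5]: (52.29+14.08)/2 × 4 = 132.74
  [5.5→6]: (14.08+11.64)/2 × 0.5 = 6.43
  [6→7]: (11.64+7.95)/2 × 1 = 9.795
  [7→8]: (7.95+5.43)/2 × 1 = 6.69
  Sum = 211.755 µg/mL·h
intramuscular injection tail: 5.43/0.382 = 14.215; AUC_ev,0→∞ = 211.755 + 14.215 = 225.97 µg/mL·h
F = (AUC_ev/D_ev)/(AUC_iv/D_iv) = (225.97/80)/(311.41025/20) = 2.824625/15.5705 = 0.1814

F = 0.181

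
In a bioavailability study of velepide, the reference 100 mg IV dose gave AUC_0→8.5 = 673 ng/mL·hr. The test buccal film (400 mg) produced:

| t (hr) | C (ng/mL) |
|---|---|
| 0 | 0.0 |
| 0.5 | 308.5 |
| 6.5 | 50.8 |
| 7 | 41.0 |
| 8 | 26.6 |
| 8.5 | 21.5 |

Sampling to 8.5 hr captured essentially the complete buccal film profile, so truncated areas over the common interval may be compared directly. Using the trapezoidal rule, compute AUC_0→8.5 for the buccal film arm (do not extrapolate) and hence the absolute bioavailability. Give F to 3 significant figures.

F = 0.455

Trapezoidal AUC_0→8.5 (buccal film):
  [0→0.5]: (0.0+308.5)/2 × 0.5 = 77.125
  [0.5→6.5]: (308.5+50.8)/2 × 6 = 1077.9
  [6.5→7]: (50.8+41.0)/2 × 0.5 = 22.95
  [7→8]: (41.0+26.6)/2 × 1 = 33.8
  [8→8.5]: (26.6+21.5)/2 × 0.5 = 12.025
  Sum = 1223.8 ng/mL·hr
F = (AUC_ev/D_ev)/(AUC_iv/D_iv) = (1223.8/400)/(673/100) = 3.0595/6.73 = 0.4546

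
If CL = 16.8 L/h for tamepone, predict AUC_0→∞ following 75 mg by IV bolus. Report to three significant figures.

AUC_0→∞ = Dose_iv / CL
        = 75 / 16.8 = 4.46429 mg/L·h

AUC = 4.46 mg/L·h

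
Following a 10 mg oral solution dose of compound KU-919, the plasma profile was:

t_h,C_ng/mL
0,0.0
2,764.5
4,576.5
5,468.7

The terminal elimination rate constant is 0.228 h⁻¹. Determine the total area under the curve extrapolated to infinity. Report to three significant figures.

AUC = 4680 ng/mL·h

Trapezoidal AUC_0→5:
  [0→2]: (0.0+764.5)/2 × 2 = 764.5
  [2→4]: (764.5+576.5)/2 × 2 = 1341.0
  [4→5]: (576.5+468.7)/2 × 1 = 522.6
  Sum = 2628.1 ng/mL·h
Extrapolated tail: C_last / k_e = 468.7 / 0.228 = 2055.702
AUC_0→∞ = 2628.1 + 2055.702 = 4683.802 ng/mL·h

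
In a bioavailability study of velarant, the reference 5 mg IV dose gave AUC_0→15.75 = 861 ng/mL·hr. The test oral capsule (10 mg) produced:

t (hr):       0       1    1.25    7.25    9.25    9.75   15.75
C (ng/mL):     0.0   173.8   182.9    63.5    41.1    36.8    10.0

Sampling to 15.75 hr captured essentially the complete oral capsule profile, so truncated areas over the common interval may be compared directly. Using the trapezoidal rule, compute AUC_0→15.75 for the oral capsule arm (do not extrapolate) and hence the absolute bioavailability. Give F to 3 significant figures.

F = 0.659

Trapezoidal AUC_0→15.75 (oral capsule):
  [0→1]: (0.0+173.8)/2 × 1 = 86.9
  [1→1.25]: (173.8+182.9)/2 × 0.25 = 44.5875
  [1.25→7.25]: (182.9+63.5)/2 × 6 = 739.2
  [7.25→9.25]: (63.5+41.1)/2 × 2 = 104.6
  [9.25→9.75]: (41.1+36.8)/2 × 0.5 = 19.475
  [9.75→15.75]: (36.8+10.0)/2 × 6 = 140.4
  Sum = 1135.1625 ng/mL·hr
F = (AUC_ev/D_ev)/(AUC_iv/D_iv) = (1135.1625/10)/(861/5) = 113.51625/172.2 = 0.6592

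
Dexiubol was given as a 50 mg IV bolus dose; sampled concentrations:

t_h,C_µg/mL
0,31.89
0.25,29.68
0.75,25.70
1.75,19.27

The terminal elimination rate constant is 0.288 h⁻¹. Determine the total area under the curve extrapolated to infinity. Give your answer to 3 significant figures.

AUC = 111 µg/mL·h

Trapezoidal AUC_0→1.75:
  [0→0.25]: (31.89+29.68)/2 × 0.25 = 7.69625
  [0.25→0.75]: (29.68+25.70)/2 × 0.5 = 13.845
  [0.75→1.75]: (25.70+19.27)/2 × 1 = 22.485
  Sum = 44.02625 µg/mL·h
Extrapolated tail: C_last / k_e = 19.27 / 0.288 = 66.910
AUC_0→∞ = 44.02625 + 66.910 = 110.93625 µg/mL·h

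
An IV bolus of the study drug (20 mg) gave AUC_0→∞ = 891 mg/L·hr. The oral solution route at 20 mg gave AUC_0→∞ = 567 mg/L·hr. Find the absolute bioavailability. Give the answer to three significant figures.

F = (AUC_ev / D_ev) / (AUC_iv / D_iv)
  = (567/20) / (891/20)
  = 28.35 / 44.55 = 0.6364

F = 0.636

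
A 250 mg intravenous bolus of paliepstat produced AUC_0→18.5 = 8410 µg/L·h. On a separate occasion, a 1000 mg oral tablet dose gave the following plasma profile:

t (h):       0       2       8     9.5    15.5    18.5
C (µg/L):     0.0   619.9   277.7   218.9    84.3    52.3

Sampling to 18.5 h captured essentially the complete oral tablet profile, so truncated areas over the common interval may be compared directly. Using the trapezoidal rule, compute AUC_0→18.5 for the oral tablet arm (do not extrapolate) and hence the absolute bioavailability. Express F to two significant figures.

Trapezoidal AUC_0→18.5 (oral tablet):
  [0→2]: (0.0+619.9)/2 × 2 = 619.9
  [2→8]: (619.9+277.7)/2 × 6 = 2692.8
  [8→9.5]: (277.7+218.9)/2 × 1.5 = 372.45
  [9.5→15.5]: (218.9+84.3)/2 × 6 = 909.6
  [15.5→18.5]: (84.3+52.3)/2 × 3 = 204.9
  Sum = 4799.65 µg/L·h
F = (AUC_ev/D_ev)/(AUC_iv/D_iv) = (4799.65/1000)/(8410/250) = 4.79965/33.64 = 0.1427

F = 0.14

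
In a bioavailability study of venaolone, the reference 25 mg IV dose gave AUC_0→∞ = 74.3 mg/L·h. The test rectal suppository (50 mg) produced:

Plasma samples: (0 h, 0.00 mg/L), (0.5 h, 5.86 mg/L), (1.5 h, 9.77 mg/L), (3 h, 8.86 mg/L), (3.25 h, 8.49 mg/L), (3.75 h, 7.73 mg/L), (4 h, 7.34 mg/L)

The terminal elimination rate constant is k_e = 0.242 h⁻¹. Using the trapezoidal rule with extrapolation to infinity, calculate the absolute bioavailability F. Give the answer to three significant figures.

Trapezoidal AUC_0→4 (rectal suppository):
  [0→0.5]: (0.00+5.86)/2 × 0.5 = 1.465
  [0.5→1.5]: (5.86+9.77)/2 × 1 = 7.815
  [1.5→3]: (9.77+8.86)/2 × 1.5 = 13.9725
  [3→3.25]: (8.86+8.49)/2 × 0.25 = 2.16875
  [3.25→3.75]: (8.49+7.73)/2 × 0.5 = 4.055
  [3.75→4]: (7.73+7.34)/2 × 0.25 = 1.88375
  Sum = 31.36 mg/L·h
Tail: C_last/k_e = 7.34/0.242 = 30.331
AUC_0→∞ (rectal suppository) = 31.36 + 30.331 = 61.691 mg/L·h
F = (AUC_ev/D_ev)/(AUC_iv/D_iv) = (61.691/50)/(74.3/25) = 1.23382/2.972 = 0.4151

F = 0.415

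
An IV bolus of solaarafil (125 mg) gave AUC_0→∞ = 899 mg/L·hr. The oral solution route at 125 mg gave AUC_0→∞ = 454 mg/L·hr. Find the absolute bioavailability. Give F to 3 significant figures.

F = (AUC_ev / D_ev) / (AUC_iv / D_iv)
  = (454/125) / (899/125)
  = 3.632 / 7.192 = 0.5050

F = 0.505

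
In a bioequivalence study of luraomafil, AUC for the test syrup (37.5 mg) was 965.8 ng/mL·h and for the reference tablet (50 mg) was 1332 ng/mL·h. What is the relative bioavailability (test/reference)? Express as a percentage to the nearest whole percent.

F_rel = 97%

F_rel = (AUC_test/D_test) / (AUC_ref/D_ref)
      = (965.8/37.5) / (1332/50)
      = 25.7547 / 26.64 = 0.9668 = 96.68%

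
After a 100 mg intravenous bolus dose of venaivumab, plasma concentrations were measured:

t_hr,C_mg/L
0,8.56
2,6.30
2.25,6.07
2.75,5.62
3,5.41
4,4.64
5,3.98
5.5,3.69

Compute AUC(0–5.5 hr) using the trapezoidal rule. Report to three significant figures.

AUC = 32.0 mg/L·hr

Trapezoidal AUC_0→5.5:
  [0→2]: (8.56+6.30)/2 × 2 = 14.86
  [2→2.25]: (6.30+6.07)/2 × 0.25 = 1.54625
  [2.25→2.75]: (6.07+5.62)/2 × 0.5 = 2.9225
  [2.75→3]: (5.62+5.41)/2 × 0.25 = 1.37875
  [3→4]: (5.41+4.64)/2 × 1 = 5.025
  [4→5]: (4.64+3.98)/2 × 1 = 4.31
  [5→5.5]: (3.98+3.69)/2 × 0.5 = 1.9175
  Sum = 31.96 mg/L·hr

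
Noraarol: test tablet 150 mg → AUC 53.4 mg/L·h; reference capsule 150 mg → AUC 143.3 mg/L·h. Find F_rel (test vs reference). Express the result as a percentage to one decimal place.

F_rel = (AUC_test/D_test) / (AUC_ref/D_ref)
      = (53.4/150) / (143.3/150)
      = 0.356 / 0.955333 = 0.3726 = 37.26%

F_rel = 37.3%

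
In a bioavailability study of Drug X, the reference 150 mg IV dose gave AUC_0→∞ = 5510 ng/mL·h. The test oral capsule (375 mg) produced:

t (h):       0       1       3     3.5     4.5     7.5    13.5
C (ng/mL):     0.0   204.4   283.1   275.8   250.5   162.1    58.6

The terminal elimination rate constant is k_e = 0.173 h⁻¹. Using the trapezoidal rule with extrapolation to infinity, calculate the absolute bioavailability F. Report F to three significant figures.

Trapezoidal AUC_0→13.5 (oral capsule):
  [0→1]: (0.0+204.4)/2 × 1 = 102.2
  [1→3]: (204.4+283.1)/2 × 2 = 487.5
  [3→3.5]: (283.1+275.8)/2 × 0.5 = 139.725
  [3.5→4.5]: (275.8+250.5)/2 × 1 = 263.15
  [4.5→7.5]: (250.5+162.1)/2 × 3 = 618.9
  [7.5→13.5]: (162.1+58.6)/2 × 6 = 662.1
  Sum = 2273.575 ng/mL·h
Tail: C_last/k_e = 58.6/0.173 = 338.728
AUC_0→∞ (oral capsule) = 2273.575 + 338.728 = 2612.303 ng/mL·h
F = (AUC_ev/D_ev)/(AUC_iv/D_iv) = (2612.303/375)/(5510/150) = 6.96614/36.7333 = 0.1896

F = 0.190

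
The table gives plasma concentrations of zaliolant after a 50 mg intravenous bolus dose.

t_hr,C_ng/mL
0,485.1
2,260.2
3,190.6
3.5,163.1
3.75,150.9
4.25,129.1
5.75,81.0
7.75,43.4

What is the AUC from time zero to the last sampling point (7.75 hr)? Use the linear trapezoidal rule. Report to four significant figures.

AUC = 1450 ng/mL·hr

Trapezoidal AUC_0→7.75:
  [0→2]: (485.1+260.2)/2 × 2 = 745.3
  [2→3]: (260.2+190.6)/2 × 1 = 225.4
  [3→3.5]: (190.6+163.1)/2 × 0.5 = 88.425
  [3.5→3.75]: (163.1+150.9)/2 × 0.25 = 39.25
  [3.75→4.25]: (150.9+129.1)/2 × 0.5 = 70.0
  [4.25→5.75]: (129.1+81.0)/2 × 1.5 = 157.575
  [5.75→7.75]: (81.0+43.4)/2 × 2 = 124.4
  Sum = 1450.35 ng/mL·hr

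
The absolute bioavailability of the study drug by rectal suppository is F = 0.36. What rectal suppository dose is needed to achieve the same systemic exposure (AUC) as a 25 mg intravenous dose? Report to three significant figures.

D_rectal = 69.4 mg

For equal systemic exposure: F × D_ev = D_iv
D_ev = D_iv / F = 25 / 0.36 = 69.4444 mg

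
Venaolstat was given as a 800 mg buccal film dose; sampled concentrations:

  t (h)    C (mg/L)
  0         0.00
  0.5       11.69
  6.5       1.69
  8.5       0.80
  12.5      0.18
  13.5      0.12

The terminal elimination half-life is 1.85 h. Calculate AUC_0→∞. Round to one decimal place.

AUC = 48.0 mg/L·h

Trapezoidal AUC_0→13.5:
  [0→0.5]: (0.00+11.69)/2 × 0.5 = 2.9225
  [0.5→6.5]: (11.69+1.69)/2 × 6 = 40.14
  [6.5→8.5]: (1.69+0.80)/2 × 2 = 2.49
  [8.5→12.5]: (0.80+0.18)/2 × 4 = 1.96
  [12.5→13.5]: (0.18+0.12)/2 × 1 = 0.15
  Sum = 47.6625 mg/L·h
k_e = ln2 / t½ = 0.693147 / 1.85 = 0.3747 h^-1
Extrapolated tail: C_last / k_e = 0.12 / 0.3747 = 0.320
AUC_0→∞ = 47.6625 + 0.320 = 47.9825 mg/L·h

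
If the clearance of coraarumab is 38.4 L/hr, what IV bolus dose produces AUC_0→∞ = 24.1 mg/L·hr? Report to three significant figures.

Dose_iv = CL × AUC_0→∞
     = 38.4 × 24.1 = 925.44 mg

Dose = 925 mg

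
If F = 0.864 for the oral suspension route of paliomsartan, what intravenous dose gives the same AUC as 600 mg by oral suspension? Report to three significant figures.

D_iv = 518 mg

Systemic exposure from an extravascular dose = F × D_ev, so the equivalent IV dose is F × D_ev.
D_iv = F × D_ev = 0.864 × 600 = 518.4 mg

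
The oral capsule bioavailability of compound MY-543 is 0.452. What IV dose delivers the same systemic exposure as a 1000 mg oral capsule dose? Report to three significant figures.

D_iv = 452 mg

Systemic exposure from an extravascular dose = F × D_ev, so the equivalent IV dose is F × D_ev.
D_iv = F × D_ev = 0.452 × 1000 = 452 mg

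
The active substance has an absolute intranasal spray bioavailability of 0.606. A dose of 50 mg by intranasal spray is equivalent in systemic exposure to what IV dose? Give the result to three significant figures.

Systemic exposure from an extravascular dose = F × D_ev, so the equivalent IV dose is F × D_ev.
D_iv = F × D_ev = 0.606 × 50 = 30.3 mg

D_iv = 30.3 mg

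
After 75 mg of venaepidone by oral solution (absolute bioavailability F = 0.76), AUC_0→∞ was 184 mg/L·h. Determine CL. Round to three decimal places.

CL = 0.310 L/h

CL = F × Dose / AUC_0→∞
   = 0.76 × 75 / 184 = 0.309783 L/h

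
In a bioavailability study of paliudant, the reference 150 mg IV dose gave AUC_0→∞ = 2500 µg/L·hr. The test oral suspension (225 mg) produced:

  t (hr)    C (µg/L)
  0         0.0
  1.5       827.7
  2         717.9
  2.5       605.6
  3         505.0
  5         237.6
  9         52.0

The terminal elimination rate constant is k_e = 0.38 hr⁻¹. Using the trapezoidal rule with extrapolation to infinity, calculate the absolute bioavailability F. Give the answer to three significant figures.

F = 0.820

Trapezoidal AUC_0→9 (oral suspension):
  [0→1.5]: (0.0+827.7)/2 × 1.5 = 620.775
  [1.5→2]: (827.7+717.9)/2 × 0.5 = 386.4
  [2→2.5]: (717.9+605.6)/2 × 0.5 = 330.875
  [2.5→3]: (605.6+505.0)/2 × 0.5 = 277.65
  [3→5]: (505.0+237.6)/2 × 2 = 742.6
  [5→9]: (237.6+52.0)/2 × 4 = 579.2
  Sum = 2937.5 µg/L·hr
Tail: C_last/k_e = 52.0/0.38 = 136.842
AUC_0→∞ (oral suspension) = 2937.5 + 136.842 = 3074.342 µg/L·hr
F = (AUC_ev/D_ev)/(AUC_iv/D_iv) = (3074.342/225)/(2500/150) = 13.6637/16.6667 = 0.8198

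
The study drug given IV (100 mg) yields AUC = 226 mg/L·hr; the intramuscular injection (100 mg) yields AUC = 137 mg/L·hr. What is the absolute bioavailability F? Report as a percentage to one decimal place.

F = 60.6%

F = (AUC_ev / D_ev) / (AUC_iv / D_iv)
  = (137/100) / (226/100)
  = 1.37 / 2.26 = 0.6062
  = 60.62%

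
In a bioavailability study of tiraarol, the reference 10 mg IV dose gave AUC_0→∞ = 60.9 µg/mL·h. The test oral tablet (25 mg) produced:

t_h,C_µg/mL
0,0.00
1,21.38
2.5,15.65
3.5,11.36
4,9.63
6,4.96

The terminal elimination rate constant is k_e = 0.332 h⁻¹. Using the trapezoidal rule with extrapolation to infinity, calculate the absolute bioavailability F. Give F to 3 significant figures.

Trapezoidal AUC_0→6 (oral tablet):
  [0→1]: (0.00+21.38)/2 × 1 = 10.69
  [1→2.5]: (21.38+15.65)/2 × 1.5 = 27.7725
  [2.5→3.5]: (15.65+11.36)/2 × 1 = 13.505
  [3.5→4]: (11.36+9.63)/2 × 0.5 = 5.2475
  [4→6]: (9.63+4.96)/2 × 2 = 14.59
  Sum = 71.805 µg/mL·h
Tail: C_last/k_e = 4.96/0.332 = 14.940
AUC_0→∞ (oral tablet) = 71.805 + 14.940 = 86.745 µg/mL·h
F = (AUC_ev/D_ev)/(AUC_iv/D_iv) = (86.745/25)/(60.9/10) = 3.4698/6.09 = 0.5698

F = 0.570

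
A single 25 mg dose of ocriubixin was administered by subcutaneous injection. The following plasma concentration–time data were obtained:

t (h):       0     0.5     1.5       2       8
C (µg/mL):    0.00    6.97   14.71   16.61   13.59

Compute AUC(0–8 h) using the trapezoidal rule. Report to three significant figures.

Trapezoidal AUC_0→8:
  [0→0.5]: (0.00+6.97)/2 × 0.5 = 1.7425
  [0.5→1.5]: (6.97+14.71)/2 × 1 = 10.84
  [1.5→2]: (14.71+16.61)/2 × 0.5 = 7.83
  [2→8]: (16.61+13.59)/2 × 6 = 90.6
  Sum = 111.0125 µg/mL·h

AUC = 111 µg/mL·h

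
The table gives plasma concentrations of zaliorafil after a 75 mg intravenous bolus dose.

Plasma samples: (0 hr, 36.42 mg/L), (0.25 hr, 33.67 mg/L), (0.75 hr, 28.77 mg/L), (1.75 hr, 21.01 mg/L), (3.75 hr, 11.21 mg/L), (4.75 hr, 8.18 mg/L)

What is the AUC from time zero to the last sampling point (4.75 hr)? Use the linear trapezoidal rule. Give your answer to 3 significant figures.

AUC = 91.2 mg/L·hr

Trapezoidal AUC_0→4.75:
  [0→0.25]: (36.42+33.67)/2 × 0.25 = 8.76125
  [0.25→0.75]: (33.67+28.77)/2 × 0.5 = 15.61
  [0.75→1.75]: (28.77+21.01)/2 × 1 = 24.89
  [1.75→3.75]: (21.01+11.21)/2 × 2 = 32.22
  [3.75→4.75]: (11.21+8.18)/2 × 1 = 9.695
  Sum = 91.17625 mg/L·hr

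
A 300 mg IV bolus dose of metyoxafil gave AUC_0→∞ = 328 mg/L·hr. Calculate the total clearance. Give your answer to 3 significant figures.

CL = Dose_iv / AUC_0→∞
   = 300 / 328 = 0.914634 L/hr

CL = 0.915 L/hr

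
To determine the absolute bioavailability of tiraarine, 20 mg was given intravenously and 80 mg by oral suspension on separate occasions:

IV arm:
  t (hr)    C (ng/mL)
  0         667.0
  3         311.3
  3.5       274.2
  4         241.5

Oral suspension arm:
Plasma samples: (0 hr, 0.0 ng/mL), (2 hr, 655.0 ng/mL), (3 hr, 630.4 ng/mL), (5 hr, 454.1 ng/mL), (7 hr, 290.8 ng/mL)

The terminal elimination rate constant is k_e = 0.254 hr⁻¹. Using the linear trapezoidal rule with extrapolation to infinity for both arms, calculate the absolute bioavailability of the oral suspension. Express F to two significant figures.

Trapezoidal AUC_0→4 (IV):
  [0→3]: (667.0+311.3)/2 × 3 = 1467.45
  [3→3.5]: (311.3+274.2)/2 × 0.5 = 146.375
  [3.5→4]: (274.2+241.5)/2 × 0.5 = 128.925
  Sum = 1742.75 ng/mL·hr
IV tail: 241.5/0.254 = 950.787; AUC_iv,0→∞ = 1742.75 + 950.787 = 2693.537 ng/mL·hr
Trapezoidal AUC_0→7 (oral suspension):
  [0→2]: (0.0+655.0)/2 × 2 = 655.0
  [2→3]: (655.0+630.4)/2 × 1 = 642.7
  [3→5]: (630.4+454.1)/2 × 2 = 1084.5
  [5→7]: (454.1+290.8)/2 × 2 = 744.9
  Sum = 3127.1 ng/mL·hr
oral suspension tail: 290.8/0.254 = 1144.882; AUC_ev,0→∞ = 3127.1 + 1144.882 = 4271.982 ng/mL·hr
F = (AUC_ev/D_ev)/(AUC_iv/D_iv) = (4271.982/80)/(2693.537/20) = 53.399775/134.67685 = 0.3965

F = 0.40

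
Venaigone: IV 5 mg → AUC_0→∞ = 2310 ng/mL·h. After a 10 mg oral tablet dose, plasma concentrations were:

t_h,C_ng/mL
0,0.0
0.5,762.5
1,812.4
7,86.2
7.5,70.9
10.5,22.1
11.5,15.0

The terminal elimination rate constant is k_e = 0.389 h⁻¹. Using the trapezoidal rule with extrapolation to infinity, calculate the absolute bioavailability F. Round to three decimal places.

F = 0.761

Trapezoidal AUC_0→11.5 (oral tablet):
  [0→0.5]: (0.0+762.5)/2 × 0.5 = 190.625
  [0.5→1]: (762.5+812.4)/2 × 0.5 = 393.725
  [1→7]: (812.4+86.2)/2 × 6 = 2695.8
  [7→7.5]: (86.2+70.9)/2 × 0.5 = 39.275
  [7.5→10.5]: (70.9+22.1)/2 × 3 = 139.5
  [10.5→11.5]: (22.1+15.0)/2 × 1 = 18.55
  Sum = 3477.475 ng/mL·h
Tail: C_last/k_e = 15.0/0.389 = 38.560
AUC_0→∞ (oral tablet) = 3477.475 + 38.560 = 3516.035 ng/mL·h
F = (AUC_ev/D_ev)/(AUC_iv/D_iv) = (3516.035/10)/(2310/5) = 351.6035/462 = 0.7610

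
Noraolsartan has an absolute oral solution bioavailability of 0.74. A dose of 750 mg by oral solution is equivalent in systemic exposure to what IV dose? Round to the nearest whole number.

D_iv = 555 mg

Systemic exposure from an extravascular dose = F × D_ev, so the equivalent IV dose is F × D_ev.
D_iv = F × D_ev = 0.74 × 750 = 555 mg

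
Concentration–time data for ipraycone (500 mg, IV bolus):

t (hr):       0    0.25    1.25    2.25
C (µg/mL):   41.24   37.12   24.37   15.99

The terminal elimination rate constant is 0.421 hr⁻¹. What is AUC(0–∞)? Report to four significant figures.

Trapezoidal AUC_0→2.25:
  [0→0.25]: (41.24+37.12)/2 × 0.25 = 9.795
  [0.25→1.25]: (37.12+24.37)/2 × 1 = 30.745
  [1.25→2.25]: (24.37+15.99)/2 × 1 = 20.18
  Sum = 60.72 µg/mL·hr
Extrapolated tail: C_last / k_e = 15.99 / 0.421 = 37.981
AUC_0→∞ = 60.72 + 37.981 = 98.701 µg/mL·hr

AUC = 98.70 µg/mL·hr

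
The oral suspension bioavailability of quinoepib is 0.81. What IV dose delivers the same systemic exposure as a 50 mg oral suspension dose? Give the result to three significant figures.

Systemic exposure from an extravascular dose = F × D_ev, so the equivalent IV dose is F × D_ev.
D_iv = F × D_ev = 0.81 × 50 = 40.5 mg

D_iv = 40.5 mg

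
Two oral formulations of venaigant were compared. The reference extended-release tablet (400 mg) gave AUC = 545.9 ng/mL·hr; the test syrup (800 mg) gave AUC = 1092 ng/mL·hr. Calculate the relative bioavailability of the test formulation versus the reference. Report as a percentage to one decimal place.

F_rel = (AUC_test/D_test) / (AUC_ref/D_ref)
      = (1092/800) / (545.9/400)
      = 1.365 / 1.36475 = 1.0002 = 100.02%

F_rel = 100.0%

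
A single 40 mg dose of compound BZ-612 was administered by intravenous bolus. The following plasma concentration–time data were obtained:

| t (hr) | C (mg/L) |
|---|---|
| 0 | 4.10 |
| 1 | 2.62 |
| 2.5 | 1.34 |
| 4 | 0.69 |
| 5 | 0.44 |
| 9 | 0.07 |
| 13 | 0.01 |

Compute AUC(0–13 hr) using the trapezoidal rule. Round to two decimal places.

Trapezoidal AUC_0→13:
  [0→1]: (4.10+2.62)/2 × 1 = 3.36
  [1→2.5]: (2.62+1.34)/2 × 1.5 = 2.97
  [2.5→4]: (1.34+0.69)/2 × 1.5 = 1.5225
  [4→5]: (0.69+0.44)/2 × 1 = 0.565
  [5→9]: (0.44+0.07)/2 × 4 = 1.02
  [9→13]: (0.07+0.01)/2 × 4 = 0.16
  Sum = 9.5975 mg/L·hr

AUC = 9.60 mg/L·hr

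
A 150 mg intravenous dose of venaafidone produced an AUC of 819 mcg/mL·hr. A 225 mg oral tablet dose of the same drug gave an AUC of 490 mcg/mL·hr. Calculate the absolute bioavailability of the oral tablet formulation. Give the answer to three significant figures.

F = 0.399

F = (AUC_ev / D_ev) / (AUC_iv / D_iv)
  = (490/225) / (819/150)
  = 2.17778 / 5.46 = 0.3989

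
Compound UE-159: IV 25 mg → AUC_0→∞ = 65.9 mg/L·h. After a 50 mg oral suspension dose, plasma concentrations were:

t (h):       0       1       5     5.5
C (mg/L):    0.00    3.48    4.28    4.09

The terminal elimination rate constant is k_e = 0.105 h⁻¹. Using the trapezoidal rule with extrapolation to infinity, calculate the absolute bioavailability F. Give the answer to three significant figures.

Trapezoidal AUC_0→5.5 (oral suspension):
  [0→1]: (0.00+3.48)/2 × 1 = 1.74
  [1→5]: (3.48+4.28)/2 × 4 = 15.52
  [5→5.5]: (4.28+4.09)/2 × 0.5 = 2.0925
  Sum = 19.3525 mg/L·h
Tail: C_last/k_e = 4.09/0.105 = 38.952
AUC_0→∞ (oral suspension) = 19.3525 + 38.952 = 58.3045 mg/L·h
F = (AUC_ev/D_ev)/(AUC_iv/D_iv) = (58.3045/50)/(65.9/25) = 1.16609/2.636 = 0.4424

F = 0.442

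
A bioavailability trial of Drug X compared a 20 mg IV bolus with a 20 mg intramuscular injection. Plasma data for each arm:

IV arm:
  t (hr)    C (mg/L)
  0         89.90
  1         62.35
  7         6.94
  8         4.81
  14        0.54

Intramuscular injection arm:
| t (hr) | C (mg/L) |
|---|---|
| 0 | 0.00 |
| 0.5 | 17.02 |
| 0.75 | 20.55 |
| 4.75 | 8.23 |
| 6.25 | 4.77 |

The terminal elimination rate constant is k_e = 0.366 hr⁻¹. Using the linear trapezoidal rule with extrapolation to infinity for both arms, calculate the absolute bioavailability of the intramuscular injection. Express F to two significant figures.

Trapezoidal AUC_0→14 (IV):
  [0→1]: (89.90+62.35)/2 × 1 = 76.125
  [1→7]: (62.35+6.94)/2 × 6 = 207.87
  [7→8]: (6.94+4.81)/2 × 1 = 5.875
  [8→14]: (4.81+0.54)/2 × 6 = 16.05
  Sum = 305.92 mg/L·hr
IV tail: 0.54/0.366 = 1.475; AUC_iv,0→∞ = 305.92 + 1.475 = 307.395 mg/L·hr
Trapezoidal AUC_0→6.25 (intramuscular injection):
  [0→0.5]: (0.00+17.02)/2 × 0.5 = 4.255
  [0.5→0.75]: (17.02+20.55)/2 × 0.25 = 4.69625
  [0.75→4.75]: (20.55+8.23)/2 × 4 = 57.56
  [4.75→6.25]: (8.23+4.77)/2 × 1.5 = 9.75
  Sum = 76.26125 mg/L·hr
intramuscular injection tail: 4.77/0.366 = 13.033; AUC_ev,0→∞ = 76.26125 + 13.033 = 89.29425 mg/L·hr
F = (AUC_ev/D_ev)/(AUC_iv/D_iv) = (89.29425/20)/(307.395/20) = 4.4647125/15.36975 = 0.2905

F = 0.29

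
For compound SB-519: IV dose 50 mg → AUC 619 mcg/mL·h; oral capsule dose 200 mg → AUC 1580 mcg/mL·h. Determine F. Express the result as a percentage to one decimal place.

F = 63.8%

F = (AUC_ev / D_ev) / (AUC_iv / D_iv)
  = (1580/200) / (619/50)
  = 7.9 / 12.38 = 0.6381
  = 63.81%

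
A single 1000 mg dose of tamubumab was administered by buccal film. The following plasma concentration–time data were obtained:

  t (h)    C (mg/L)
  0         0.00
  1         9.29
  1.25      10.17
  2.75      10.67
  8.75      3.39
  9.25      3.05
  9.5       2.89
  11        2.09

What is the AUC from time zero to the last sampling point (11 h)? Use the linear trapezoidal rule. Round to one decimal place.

AUC = 71.0 mg/L·h

Trapezoidal AUC_0→11:
  [0→1]: (0.00+9.29)/2 × 1 = 4.645
  [1→1.25]: (9.29+10.17)/2 × 0.25 = 2.4325
  [1.25→2.75]: (10.17+10.67)/2 × 1.5 = 15.63
  [2.75→8.75]: (10.67+3.39)/2 × 6 = 42.18
  [8.75→9.25]: (3.39+3.05)/2 × 0.5 = 1.61
  [9.25→9.5]: (3.05+2.89)/2 × 0.25 = 0.7425
  [9.5→11]: (2.89+2.09)/2 × 1.5 = 3.735
  Sum = 70.975 mg/L·h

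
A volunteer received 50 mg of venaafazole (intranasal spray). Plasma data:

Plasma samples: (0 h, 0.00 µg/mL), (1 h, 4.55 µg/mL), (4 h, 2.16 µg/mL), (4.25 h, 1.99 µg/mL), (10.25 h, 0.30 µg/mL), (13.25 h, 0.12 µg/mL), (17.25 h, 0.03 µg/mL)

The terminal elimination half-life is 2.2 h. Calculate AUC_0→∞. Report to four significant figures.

Trapezoidal AUC_0→17.25:
  [0→1]: (0.00+4.55)/2 × 1 = 2.275
  [1→4]: (4.55+2.16)/2 × 3 = 10.065
  [4→4.25]: (2.16+1.99)/2 × 0.25 = 0.51875
  [4.25→10.25]: (1.99+0.30)/2 × 6 = 6.87
  [10.25→13.25]: (0.30+0.12)/2 × 3 = 0.63
  [13.25→17.25]: (0.12+0.03)/2 × 4 = 0.3
  Sum = 20.65875 µg/mL·h
k_e = ln2 / t½ = 0.693147 / 2.2 = 0.3151 h^-1
Extrapolated tail: C_last / k_e = 0.03 / 0.3151 = 0.095
AUC_0→∞ = 20.65875 + 0.095 = 20.75375 µg/mL·h

AUC = 20.75 µg/mL·h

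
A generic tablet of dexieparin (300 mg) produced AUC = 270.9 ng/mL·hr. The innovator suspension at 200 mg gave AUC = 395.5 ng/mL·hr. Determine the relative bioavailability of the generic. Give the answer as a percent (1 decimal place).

F_rel = (AUC_test/D_test) / (AUC_ref/D_ref)
      = (270.9/300) / (395.5/200)
      = 0.903 / 1.9775 = 0.4566 = 45.66%

F_rel = 45.7%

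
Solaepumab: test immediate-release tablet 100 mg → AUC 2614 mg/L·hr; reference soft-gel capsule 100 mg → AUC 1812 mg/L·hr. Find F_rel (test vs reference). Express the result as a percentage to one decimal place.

F_rel = (AUC_test/D_test) / (AUC_ref/D_ref)
      = (2614/100) / (1812/100)
      = 26.14 / 18.12 = 1.4426 = 144.26%

F_rel = 144.3%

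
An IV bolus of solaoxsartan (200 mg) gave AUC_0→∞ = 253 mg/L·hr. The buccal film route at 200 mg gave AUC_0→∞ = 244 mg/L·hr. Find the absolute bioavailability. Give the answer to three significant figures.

F = 0.964

F = (AUC_ev / D_ev) / (AUC_iv / D_iv)
  = (244/200) / (253/200)
  = 1.22 / 1.265 = 0.9644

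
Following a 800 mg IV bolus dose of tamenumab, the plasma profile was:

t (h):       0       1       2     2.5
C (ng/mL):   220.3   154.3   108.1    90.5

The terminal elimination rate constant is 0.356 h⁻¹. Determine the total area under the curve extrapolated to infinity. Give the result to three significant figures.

Trapezoidal AUC_0→2.5:
  [0→1]: (220.3+154.3)/2 × 1 = 187.3
  [1→2]: (154.3+108.1)/2 × 1 = 131.2
  [2→2.5]: (108.1+90.5)/2 × 0.5 = 49.65
  Sum = 368.15 ng/mL·h
Extrapolated tail: C_last / k_e = 90.5 / 0.356 = 254.213
AUC_0→∞ = 368.15 + 254.213 = 622.363 ng/mL·h

AUC = 622 ng/mL·h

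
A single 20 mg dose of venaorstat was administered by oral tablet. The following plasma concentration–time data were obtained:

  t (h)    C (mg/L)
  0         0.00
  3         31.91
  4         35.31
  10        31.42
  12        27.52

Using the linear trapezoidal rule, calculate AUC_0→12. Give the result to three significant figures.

Trapezoidal AUC_0→12:
  [0→3]: (0.00+31.91)/2 × 3 = 47.865
  [3→4]: (31.91+35.31)/2 × 1 = 33.61
  [4→10]: (35.31+31.42)/2 × 6 = 200.19
  [10→12]: (31.42+27.52)/2 × 2 = 58.94
  Sum = 340.605 mg/L·h

AUC = 341 mg/L·h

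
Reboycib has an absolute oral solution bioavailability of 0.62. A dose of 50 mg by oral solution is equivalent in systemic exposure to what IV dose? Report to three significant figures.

Systemic exposure from an extravascular dose = F × D_ev, so the equivalent IV dose is F × D_ev.
D_iv = F × D_ev = 0.62 × 50 = 31 mg

D_iv = 31.0 mg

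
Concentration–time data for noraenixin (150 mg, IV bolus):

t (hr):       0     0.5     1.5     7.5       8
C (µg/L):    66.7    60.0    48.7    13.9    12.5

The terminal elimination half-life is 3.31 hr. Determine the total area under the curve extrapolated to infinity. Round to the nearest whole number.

Trapezoidal AUC_0→8:
  [0→0.5]: (66.7+60.0)/2 × 0.5 = 31.675
  [0.5→1.5]: (60.0+48.7)/2 × 1 = 54.35
  [1.5→7.5]: (48.7+13.9)/2 × 6 = 187.8
  [7.5→8]: (13.9+12.5)/2 × 0.5 = 6.6
  Sum = 280.425 µg/L·hr
k_e = ln2 / t½ = 0.693147 / 3.31 = 0.2094 hr^-1
Extrapolated tail: C_last / k_e = 12.5 / 0.2094 = 59.694
AUC_0→∞ = 280.425 + 59.694 = 340.119 µg/L·hr

AUC = 340 µg/L·hr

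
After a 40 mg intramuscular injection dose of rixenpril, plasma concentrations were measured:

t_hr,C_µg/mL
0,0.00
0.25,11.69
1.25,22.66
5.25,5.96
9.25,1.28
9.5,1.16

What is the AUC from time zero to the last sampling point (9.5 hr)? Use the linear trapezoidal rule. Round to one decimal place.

AUC = 90.7 µg/mL·hr

Trapezoidal AUC_0→9.5:
  [0→0.25]: (0.00+11.69)/2 × 0.25 = 1.46125
  [0.25→1.25]: (11.69+22.66)/2 × 1 = 17.175
  [1.25→5.25]: (22.66+5.96)/2 × 4 = 57.24
  [5.25→9.25]: (5.96+1.28)/2 × 4 = 14.48
  [9.25→9.5]: (1.28+1.16)/2 × 0.25 = 0.305
  Sum = 90.66125 µg/mL·hr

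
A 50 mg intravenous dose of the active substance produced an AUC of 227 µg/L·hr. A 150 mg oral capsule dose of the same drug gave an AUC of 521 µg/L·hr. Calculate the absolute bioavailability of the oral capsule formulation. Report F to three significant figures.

F = 0.765

F = (AUC_ev / D_ev) / (AUC_iv / D_iv)
  = (521/150) / (227/50)
  = 3.47333 / 4.54 = 0.7651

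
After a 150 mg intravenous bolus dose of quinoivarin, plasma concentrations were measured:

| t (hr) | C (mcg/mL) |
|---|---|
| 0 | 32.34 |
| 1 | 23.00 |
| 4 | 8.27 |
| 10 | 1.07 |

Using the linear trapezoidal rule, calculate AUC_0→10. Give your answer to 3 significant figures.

AUC = 103 mcg/mL·hr

Trapezoidal AUC_0→10:
  [0→1]: (32.34+23.00)/2 × 1 = 27.67
  [1→4]: (23.00+8.27)/2 × 3 = 46.905
  [4→10]: (8.27+1.07)/2 × 6 = 28.02
  Sum = 102.595 mcg/mL·hr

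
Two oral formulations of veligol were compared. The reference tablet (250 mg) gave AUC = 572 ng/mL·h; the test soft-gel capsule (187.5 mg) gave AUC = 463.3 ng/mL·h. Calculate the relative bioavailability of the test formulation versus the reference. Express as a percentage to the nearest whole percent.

F_rel = 108%

F_rel = (AUC_test/D_test) / (AUC_ref/D_ref)
      = (463.3/187.5) / (572/250)
      = 2.47093 / 2.288 = 1.0800 = 108.00%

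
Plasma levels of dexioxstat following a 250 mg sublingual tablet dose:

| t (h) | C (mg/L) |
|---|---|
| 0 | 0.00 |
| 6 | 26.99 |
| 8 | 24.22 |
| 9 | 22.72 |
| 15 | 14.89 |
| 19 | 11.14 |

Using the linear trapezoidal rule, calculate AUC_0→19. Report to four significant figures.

Trapezoidal AUC_0→19:
  [0→6]: (0.00+26.99)/2 × 6 = 80.97
  [6→8]: (26.99+24.22)/2 × 2 = 51.21
  [8→9]: (24.22+22.72)/2 × 1 = 23.47
  [9→15]: (22.72+14.89)/2 × 6 = 112.83
  [15→19]: (14.89+11.14)/2 × 4 = 52.06
  Sum = 320.54 mg/L·h

AUC = 320.5 mg/L·h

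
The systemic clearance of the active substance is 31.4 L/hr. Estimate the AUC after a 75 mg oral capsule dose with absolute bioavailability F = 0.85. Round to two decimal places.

AUC = 2.03 mg/L·hr

AUC_0→∞ = F × Dose / CL
        = 0.85 × 75 / 31.4 = 2.03025 mg/L·hr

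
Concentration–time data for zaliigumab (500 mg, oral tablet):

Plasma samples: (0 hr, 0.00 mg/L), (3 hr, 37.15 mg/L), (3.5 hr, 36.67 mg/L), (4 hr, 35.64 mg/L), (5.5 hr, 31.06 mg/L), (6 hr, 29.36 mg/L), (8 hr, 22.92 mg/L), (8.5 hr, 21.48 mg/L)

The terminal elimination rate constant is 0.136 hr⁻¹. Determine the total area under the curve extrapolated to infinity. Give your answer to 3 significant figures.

AUC = 379 mg/L·hr

Trapezoidal AUC_0→8.5:
  [0→3]: (0.00+37.15)/2 × 3 = 55.725
  [3→3.5]: (37.15+36.67)/2 × 0.5 = 18.455
  [3.5→4]: (36.67+35.64)/2 × 0.5 = 18.0775
  [4→5.5]: (35.64+31.06)/2 × 1.5 = 50.025
  [5.5→6]: (31.06+29.36)/2 × 0.5 = 15.105
  [6→8]: (29.36+22.92)/2 × 2 = 52.28
  [8→8.5]: (22.92+21.48)/2 × 0.5 = 11.1
  Sum = 220.7675 mg/L·hr
Extrapolated tail: C_last / k_e = 21.48 / 0.136 = 157.941
AUC_0→∞ = 220.7675 + 157.941 = 378.7085 mg/L·hr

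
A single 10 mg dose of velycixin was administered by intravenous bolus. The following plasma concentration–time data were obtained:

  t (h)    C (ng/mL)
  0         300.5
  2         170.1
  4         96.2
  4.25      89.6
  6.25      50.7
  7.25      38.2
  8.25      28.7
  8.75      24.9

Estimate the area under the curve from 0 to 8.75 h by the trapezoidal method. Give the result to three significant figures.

AUC = 992 ng/mL·h

Trapezoidal AUC_0→8.75:
  [0→2]: (300.5+170.1)/2 × 2 = 470.6
  [2→4]: (170.1+96.2)/2 × 2 = 266.3
  [4→4.25]: (96.2+89.6)/2 × 0.25 = 23.225
  [4.25→6.25]: (89.6+50.7)/2 × 2 = 140.3
  [6.25→7.25]: (50.7+38.2)/2 × 1 = 44.45
  [7.25→8.25]: (38.2+28.7)/2 × 1 = 33.45
  [8.25→8.75]: (28.7+24.9)/2 × 0.5 = 13.4
  Sum = 991.725 ng/mL·h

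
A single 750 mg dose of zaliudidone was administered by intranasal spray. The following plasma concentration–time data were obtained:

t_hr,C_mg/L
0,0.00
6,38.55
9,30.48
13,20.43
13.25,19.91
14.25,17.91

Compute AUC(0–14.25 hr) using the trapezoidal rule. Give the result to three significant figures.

AUC = 345 mg/L·hr

Trapezoidal AUC_0→14.25:
  [0→6]: (0.00+38.55)/2 × 6 = 115.65
  [6→9]: (38.55+30.48)/2 × 3 = 103.545
  [9→13]: (30.48+20.43)/2 × 4 = 101.82
  [13→13.25]: (20.43+19.91)/2 × 0.25 = 5.0425
  [13.25→14.25]: (19.91+17.91)/2 × 1 = 18.91
  Sum = 344.9675 mg/L·hr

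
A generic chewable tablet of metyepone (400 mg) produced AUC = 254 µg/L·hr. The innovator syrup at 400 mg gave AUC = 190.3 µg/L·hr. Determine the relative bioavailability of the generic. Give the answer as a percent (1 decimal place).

F_rel = (AUC_test/D_test) / (AUC_ref/D_ref)
      = (254/400) / (190.3/400)
      = 0.635 / 0.47575 = 1.3347 = 133.47%

F_rel = 133.5%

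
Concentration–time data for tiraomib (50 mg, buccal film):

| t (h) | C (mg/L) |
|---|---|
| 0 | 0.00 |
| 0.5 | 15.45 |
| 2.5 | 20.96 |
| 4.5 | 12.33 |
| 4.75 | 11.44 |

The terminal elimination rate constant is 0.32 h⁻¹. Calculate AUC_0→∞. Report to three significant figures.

AUC = 112 mg/L·h

Trapezoidal AUC_0→4.75:
  [0→0.5]: (0.00+15.45)/2 × 0.5 = 3.8625
  [0.5→2.5]: (15.45+20.96)/2 × 2 = 36.41
  [2.5→4.5]: (20.96+12.33)/2 × 2 = 33.29
  [4.5→4.75]: (12.33+11.44)/2 × 0.25 = 2.97125
  Sum = 76.53375 mg/L·h
Extrapolated tail: C_last / k_e = 11.44 / 0.32 = 35.750
AUC_0→∞ = 76.53375 + 35.750 = 112.28375 mg/L·h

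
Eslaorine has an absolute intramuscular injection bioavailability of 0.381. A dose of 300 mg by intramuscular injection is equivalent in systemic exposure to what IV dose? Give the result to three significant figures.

D_iv = 114 mg

Systemic exposure from an extravascular dose = F × D_ev, so the equivalent IV dose is F × D_ev.
D_iv = F × D_ev = 0.381 × 300 = 114.3 mg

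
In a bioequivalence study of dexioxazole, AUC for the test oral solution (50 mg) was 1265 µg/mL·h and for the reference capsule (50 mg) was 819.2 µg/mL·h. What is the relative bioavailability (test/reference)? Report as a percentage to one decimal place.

F_rel = (AUC_test/D_test) / (AUC_ref/D_ref)
      = (1265/50) / (819.2/50)
      = 25.3 / 16.384 = 1.5442 = 154.42%

F_rel = 154.4%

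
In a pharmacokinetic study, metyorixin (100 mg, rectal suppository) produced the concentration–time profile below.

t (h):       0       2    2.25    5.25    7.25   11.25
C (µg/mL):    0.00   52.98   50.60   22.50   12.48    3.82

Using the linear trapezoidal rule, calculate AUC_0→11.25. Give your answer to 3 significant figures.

Trapezoidal AUC_0→11.25:
  [0→2]: (0.00+52.98)/2 × 2 = 52.98
  [2→2.25]: (52.98+50.60)/2 × 0.25 = 12.9475
  [2.25→5.25]: (50.60+22.50)/2 × 3 = 109.65
  [5.25→7.25]: (22.50+12.48)/2 × 2 = 34.98
  [7.25→11.25]: (12.48+3.82)/2 × 4 = 32.6
  Sum = 243.1575 µg/mL·h

AUC = 243 µg/mL·h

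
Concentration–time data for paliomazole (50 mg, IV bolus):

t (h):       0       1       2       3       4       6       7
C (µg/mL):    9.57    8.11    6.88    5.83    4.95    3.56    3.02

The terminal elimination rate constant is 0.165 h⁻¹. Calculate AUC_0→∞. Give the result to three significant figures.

AUC = 58.2 µg/mL·h

Trapezoidal AUC_0→7:
  [0→1]: (9.57+8.11)/2 × 1 = 8.84
  [1→2]: (8.11+6.88)/2 × 1 = 7.495
  [2→3]: (6.88+5.83)/2 × 1 = 6.355
  [3→4]: (5.83+4.95)/2 × 1 = 5.39
  [4→6]: (4.95+3.56)/2 × 2 = 8.51
  [6→7]: (3.56+3.02)/2 × 1 = 3.29
  Sum = 39.88 µg/mL·h
Extrapolated tail: C_last / k_e = 3.02 / 0.165 = 18.303
AUC_0→∞ = 39.88 + 18.303 = 58.183 µg/mL·h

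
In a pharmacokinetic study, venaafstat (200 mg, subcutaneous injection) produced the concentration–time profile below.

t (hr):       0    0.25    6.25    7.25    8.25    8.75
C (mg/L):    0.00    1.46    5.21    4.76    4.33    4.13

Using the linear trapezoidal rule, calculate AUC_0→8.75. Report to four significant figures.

AUC = 31.84 mg/L·hr

Trapezoidal AUC_0→8.75:
  [0→0.25]: (0.00+1.46)/2 × 0.25 = 0.1825
  [0.25→6.25]: (1.46+5.21)/2 × 6 = 20.01
  [6.25→7.25]: (5.21+4.76)/2 × 1 = 4.985
  [7.25→8.25]: (4.76+4.33)/2 × 1 = 4.545
  [8.25→8.75]: (4.33+4.13)/2 × 0.5 = 2.115
  Sum = 31.8375 mg/L·hr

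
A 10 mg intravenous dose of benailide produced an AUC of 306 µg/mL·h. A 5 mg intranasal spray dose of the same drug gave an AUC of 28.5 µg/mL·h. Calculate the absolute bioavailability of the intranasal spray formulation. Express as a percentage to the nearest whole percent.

F = (AUC_ev / D_ev) / (AUC_iv / D_iv)
  = (28.5/5) / (306/10)
  = 5.7 / 30.6 = 0.1863
  = 18.63%

F = 19%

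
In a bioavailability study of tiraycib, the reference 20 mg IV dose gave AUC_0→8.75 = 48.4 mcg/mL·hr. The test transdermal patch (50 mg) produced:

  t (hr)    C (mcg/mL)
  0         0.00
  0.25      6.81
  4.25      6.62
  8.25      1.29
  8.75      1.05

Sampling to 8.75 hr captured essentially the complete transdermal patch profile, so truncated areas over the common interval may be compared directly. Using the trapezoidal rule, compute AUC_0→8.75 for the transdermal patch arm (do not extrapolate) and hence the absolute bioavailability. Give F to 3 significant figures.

F = 0.365

Trapezoidal AUC_0→8.75 (transdermal patch):
  [0→0.25]: (0.00+6.81)/2 × 0.25 = 0.85125
  [0.25→4.25]: (6.81+6.62)/2 × 4 = 26.86
  [4.25→8.25]: (6.62+1.29)/2 × 4 = 15.82
  [8.25→8.75]: (1.29+1.05)/2 × 0.5 = 0.585
  Sum = 44.11625 mcg/mL·hr
F = (AUC_ev/D_ev)/(AUC_iv/D_iv) = (44.11625/50)/(48.4/20) = 0.882325/2.42 = 0.3646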